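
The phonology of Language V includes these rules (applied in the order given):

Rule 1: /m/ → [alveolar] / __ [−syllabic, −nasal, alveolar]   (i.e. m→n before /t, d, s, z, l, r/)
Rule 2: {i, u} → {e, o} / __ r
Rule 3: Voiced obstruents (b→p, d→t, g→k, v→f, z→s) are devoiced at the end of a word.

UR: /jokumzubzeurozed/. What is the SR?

jokunzubzeorozet

Rule 1 (nasal place assimilation): /m/ precedes the alveolar consonant /z/, so it assimilates in place to [n]. /jokumzubzeurozed/ → jokunzubzeurozed.
Rule 2 (pre-rhotic lowering): /u/ is a high vowel immediately before /r/, so it lowers to [o]. /jokunzubzeurozed/ → jokunzubzeorozed.
Rule 3 (final devoicing): /d/ is a voiced obstruent in word-final position, so it devoices to [t]. /jokunzubzeorozed/ → jokunzubzeorozet.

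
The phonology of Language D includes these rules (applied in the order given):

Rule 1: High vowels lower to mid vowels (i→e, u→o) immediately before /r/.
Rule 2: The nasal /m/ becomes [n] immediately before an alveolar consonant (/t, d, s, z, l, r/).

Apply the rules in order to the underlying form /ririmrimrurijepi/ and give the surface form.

rerinrinrorijepi

Rule 1 (pre-rhotic lowering): /i/ is a high vowel immediately before /r/, so it lowers to [e]. /u/ is a high vowel immediately before /r/, so it lowers to [o]. /ririmrimrurijepi/ → rerimrimrorijepi.
Rule 2 (nasal place assimilation): /m/ precedes the alveolar consonant /r/, so it assimilates in place to [n]. /m/ precedes the alveolar consonant /r/, so it assimilates in place to [n]. /rerimrimrorijepi/ → rerinrinrorijepi.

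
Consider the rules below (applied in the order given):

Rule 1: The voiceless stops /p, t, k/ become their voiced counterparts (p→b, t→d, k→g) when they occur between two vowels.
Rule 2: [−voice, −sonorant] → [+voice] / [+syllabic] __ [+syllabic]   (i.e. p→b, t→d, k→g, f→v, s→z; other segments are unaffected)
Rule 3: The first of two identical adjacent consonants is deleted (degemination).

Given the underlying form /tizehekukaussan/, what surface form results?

tizehegugausan

Rule 1 (intervocalic voicing): /k/ is a voiceless stop between vowels /e/ and /u/, so it voices to [g]. /k/ is a voiceless stop between vowels /u/ and /a/, so it voices to [g]. /tizehekukaussan/ → tizehegugaussan.
Rule 2 (intervocalic voicing): no segment meets the environment; /tizehegugaussan/ is unchanged.
Rule 3 (degemination): /ss/ is a geminate; the first /s/ deletes. /tizehegugaussan/ → tizehegugausan.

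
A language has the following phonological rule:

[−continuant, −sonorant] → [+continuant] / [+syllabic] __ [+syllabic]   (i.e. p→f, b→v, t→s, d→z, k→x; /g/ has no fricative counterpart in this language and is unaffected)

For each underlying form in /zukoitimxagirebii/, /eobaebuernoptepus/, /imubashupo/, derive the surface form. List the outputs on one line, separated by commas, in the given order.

zuxoisimxagirevii, eovaevuernoptefus, imuvashufo

/zukoitimxagirebii/: /k/ is a stop between vowels /u/ and /o/, so it spirantizes to the fricative [x]. /t/ is a stop between vowels /i/ and /i/, so it spirantizes to the fricative [s]. /b/ is a stop between vowels /e/ and /i/, so it spirantizes to the fricative [v]. → [zuxoisimxagirevii].
/eobaebuernoptepus/: /b/ is a stop between vowels /o/ and /a/, so it spirantizes to the fricative [v]. /b/ is a stop between vowels /e/ and /u/, so it spirantizes to the fricative [v]. /p/ is a stop between vowels /e/ and /u/, so it spirantizes to the fricative [f]. → [eovaevuernoptefus].
/imubashupo/: /b/ is a stop between vowels /u/ and /a/, so it spirantizes to the fricative [v]. /p/ is a stop between vowels /u/ and /o/, so it spirantizes to the fricative [f]. → [imuvashufo].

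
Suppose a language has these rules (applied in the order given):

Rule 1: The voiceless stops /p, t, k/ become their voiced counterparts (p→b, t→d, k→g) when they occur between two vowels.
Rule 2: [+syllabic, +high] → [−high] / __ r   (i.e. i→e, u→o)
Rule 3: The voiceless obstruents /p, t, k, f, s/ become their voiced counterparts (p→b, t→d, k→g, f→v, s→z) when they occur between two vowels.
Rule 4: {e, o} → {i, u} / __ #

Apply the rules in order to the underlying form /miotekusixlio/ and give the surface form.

Rule 1 (intervocalic voicing): /t/ is a voiceless stop between vowels /o/ and /e/, so it voices to [d]. /k/ is a voiceless stop between vowels /e/ and /u/, so it voices to [g]. /miotekusixlio/ → miodegusixlio.
Rule 2 (pre-rhotic lowering): no segment meets the environment; /miodegusixlio/ is unchanged.
Rule 3 (intervocalic voicing): /s/ is a voiceless obstruent between vowels /u/ and /i/, so it voices to [z]. /miodegusixlio/ → miodeguzixlio.
Rule 4 (final vowel raising): /o/ is a mid vowel in word-final position, so it raises to [u]. /miodeguzixlio/ → miodeguzixliu.

miodeguzixliu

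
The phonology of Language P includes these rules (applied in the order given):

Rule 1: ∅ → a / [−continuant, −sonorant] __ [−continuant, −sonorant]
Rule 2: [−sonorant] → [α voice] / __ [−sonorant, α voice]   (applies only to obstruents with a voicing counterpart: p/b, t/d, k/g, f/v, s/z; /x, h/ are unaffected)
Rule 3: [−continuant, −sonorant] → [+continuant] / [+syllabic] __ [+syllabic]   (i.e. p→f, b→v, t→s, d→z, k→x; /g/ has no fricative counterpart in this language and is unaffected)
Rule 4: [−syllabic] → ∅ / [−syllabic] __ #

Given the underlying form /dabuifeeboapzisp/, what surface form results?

Rule 1 (stop-cluster a-epenthesis): no segment meets the environment; /dabuifeeboapzisp/ is unchanged.
Rule 2 (regressive voicing assimilation): /p/ precedes the voiced obstruent /z/, so it voices to [b] by assimilation. /dabuifeeboapzisp/ → dabuifeeboabzisp.
Rule 3 (intervocalic spirantization): /b/ is a stop between vowels /a/ and /u/, so it spirantizes to the fricative [v]. /b/ is a stop between vowels /e/ and /o/, so it spirantizes to the fricative [v]. /dabuifeeboabzisp/ → davuifeevoabzisp.
Rule 4 (final cluster simplification): /p/ is the second consonant of a word-final cluster /sp/, so it deletes. /davuifeevoabzisp/ → davuifeevoabzis.

davuifeevoabzis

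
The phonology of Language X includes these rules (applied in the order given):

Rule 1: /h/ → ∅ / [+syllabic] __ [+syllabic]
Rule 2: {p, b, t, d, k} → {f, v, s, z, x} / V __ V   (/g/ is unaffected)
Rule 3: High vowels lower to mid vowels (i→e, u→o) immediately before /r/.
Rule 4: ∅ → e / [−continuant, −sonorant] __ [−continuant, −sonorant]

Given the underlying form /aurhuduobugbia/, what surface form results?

aorhuzuovugebia

Rule 1 (intervocalic h-deletion): no segment meets the environment; /aurhuduobugbia/ is unchanged.
Rule 2 (intervocalic spirantization): /d/ is a stop between vowels /u/ and /u/, so it spirantizes to the fricative [z]. /b/ is a stop between vowels /o/ and /u/, so it spirantizes to the fricative [v]. /aurhuduobugbia/ → aurhuzuovugbia.
Rule 3 (pre-rhotic lowering): /u/ is a high vowel immediately before /r/, so it lowers to [o]. /aurhuzuovugbia/ → aorhuzuovugbia.
Rule 4 (stop-cluster e-epenthesis): /g/ and /b/ form a stop–stop cluster, so [e] is inserted between them. /aorhuzuovugbia/ → aorhuzuovugebia.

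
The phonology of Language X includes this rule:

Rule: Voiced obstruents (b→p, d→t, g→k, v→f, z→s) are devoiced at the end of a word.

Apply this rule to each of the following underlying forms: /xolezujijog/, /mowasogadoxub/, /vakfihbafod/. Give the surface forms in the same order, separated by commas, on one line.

xolezujijok, mowasogadoxup, vakfihbafot

/xolezujijog/: /g/ is a voiced obstruent in word-final position, so it devoices to [k]. → [xolezujijok].
/mowasogadoxub/: /b/ is a voiced obstruent in word-final position, so it devoices to [p]. → [mowasogadoxup].
/vakfihbafod/: /d/ is a voiced obstruent in word-final position, so it devoices to [t]. → [vakfihbafot].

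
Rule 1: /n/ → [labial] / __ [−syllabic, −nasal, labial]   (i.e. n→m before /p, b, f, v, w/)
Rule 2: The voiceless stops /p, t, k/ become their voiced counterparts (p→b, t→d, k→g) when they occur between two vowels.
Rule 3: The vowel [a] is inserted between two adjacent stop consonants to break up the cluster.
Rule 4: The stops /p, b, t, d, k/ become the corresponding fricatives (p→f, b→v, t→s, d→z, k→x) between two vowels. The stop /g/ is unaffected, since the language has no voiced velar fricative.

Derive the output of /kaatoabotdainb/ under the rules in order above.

Rule 1 (nasal place assimilation): /n/ precedes the labial consonant /b/, so it assimilates in place to [m]. /kaatoabotdainb/ → kaatoabotdaimb.
Rule 2 (intervocalic voicing): /t/ is a voiceless stop between vowels /a/ and /o/, so it voices to [d]. /kaatoabotdaimb/ → kaadoabotdaimb.
Rule 3 (stop-cluster a-epenthesis): /t/ and /d/ form a stop–stop cluster, so [a] is inserted between them. /kaadoabotdaimb/ → kaadoabotadaimb.
Rule 4 (intervocalic spirantization): /d/ is a stop between vowels /a/ and /o/, so it spirantizes to the fricative [z]. /b/ is a stop between vowels /a/ and /o/, so it spirantizes to the fricative [v]. /t/ is a stop between vowels /o/ and /a/, so it spirantizes to the fricative [s]. /d/ is a stop between vowels /a/ and /a/, so it spirantizes to the fricative [z]. /kaadoabotadaimb/ → kaazoavosazaimb.

kaazoavosazaimb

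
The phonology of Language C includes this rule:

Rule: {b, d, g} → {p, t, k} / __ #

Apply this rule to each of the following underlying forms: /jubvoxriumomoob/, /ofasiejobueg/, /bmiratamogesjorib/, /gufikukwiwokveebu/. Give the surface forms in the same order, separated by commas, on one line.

/jubvoxriumomoob/: /b/ is a voiced stop in word-final position, so it devoices to [p]. → [jubvoxriumomoop].
/ofasiejobueg/: /g/ is a voiced stop in word-final position, so it devoices to [k]. → [ofasiejobuek].
/bmiratamogesjorib/: /b/ is a voiced stop in word-final position, so it devoices to [p]. → [bmiratamogesjorip].
/gufikukwiwokveebu/: the rule's environment is not met; surfaces unchanged as [gufikukwiwokveebu].

jubvoxriumomoop, ofasiejobuek, bmiratamogesjorip, gufikukwiwokveebu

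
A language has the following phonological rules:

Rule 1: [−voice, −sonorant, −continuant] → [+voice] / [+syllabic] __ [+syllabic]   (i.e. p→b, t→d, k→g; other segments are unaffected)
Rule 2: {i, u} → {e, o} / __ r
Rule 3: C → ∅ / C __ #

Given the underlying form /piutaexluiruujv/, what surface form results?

piudaexlueruuj

Rule 1 (intervocalic voicing): /t/ is a voiceless stop between vowels /u/ and /a/, so it voices to [d]. /piutaexluiruujv/ → piudaexluiruujv.
Rule 2 (pre-rhotic lowering): /i/ is a high vowel immediately before /r/, so it lowers to [e]. /piudaexluiruujv/ → piudaexlueruujv.
Rule 3 (final cluster simplification): /v/ is the second consonant of a word-final cluster /jv/, so it deletes. /piudaexlueruujv/ → piudaexlueruuj.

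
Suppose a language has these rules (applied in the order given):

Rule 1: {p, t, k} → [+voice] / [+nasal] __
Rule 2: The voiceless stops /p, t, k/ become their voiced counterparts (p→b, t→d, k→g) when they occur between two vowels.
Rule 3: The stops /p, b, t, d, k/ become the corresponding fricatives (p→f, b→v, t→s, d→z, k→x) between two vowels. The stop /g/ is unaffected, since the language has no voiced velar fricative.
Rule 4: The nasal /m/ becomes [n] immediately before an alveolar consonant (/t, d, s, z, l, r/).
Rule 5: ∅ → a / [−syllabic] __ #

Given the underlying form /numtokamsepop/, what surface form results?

nundogansevopa

Rule 1 (post-nasal voicing): /t/ is a voiceless stop immediately after the nasal /m/, so it voices to [d]. /numtokamsepop/ → numdokamsepop.
Rule 2 (intervocalic voicing): /k/ is a voiceless stop between vowels /o/ and /a/, so it voices to [g]. /p/ is a voiceless stop between vowels /e/ and /o/, so it voices to [b]. /numdokamsepop/ → numdogamsebop.
Rule 3 (intervocalic spirantization): /b/ is a stop between vowels /e/ and /o/, so it spirantizes to the fricative [v]. /numdogamsebop/ → numdogamsevop.
Rule 4 (nasal place assimilation): /m/ precedes the alveolar consonant /d/, so it assimilates in place to [n]. /m/ precedes the alveolar consonant /s/, so it assimilates in place to [n]. /numdogamsevop/ → nundogansevop.
Rule 5 (final a-epenthesis): the form ends in the consonant /p/, so [a] is inserted word-finally. /nundogansevop/ → nundogansevopa.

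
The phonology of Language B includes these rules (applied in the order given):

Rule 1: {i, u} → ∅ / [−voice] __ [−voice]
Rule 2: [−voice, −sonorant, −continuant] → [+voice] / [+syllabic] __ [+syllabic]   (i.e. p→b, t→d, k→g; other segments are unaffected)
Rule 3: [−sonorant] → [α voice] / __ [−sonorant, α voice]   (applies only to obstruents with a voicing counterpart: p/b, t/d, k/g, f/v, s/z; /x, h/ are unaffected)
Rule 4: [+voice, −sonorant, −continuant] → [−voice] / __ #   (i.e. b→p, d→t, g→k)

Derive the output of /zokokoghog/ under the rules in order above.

zogogokhok

Rule 1 (high vowel syncope): no segment meets the environment; /zokokoghog/ is unchanged.
Rule 2 (intervocalic voicing): /k/ is a voiceless stop between vowels /o/ and /o/, so it voices to [g]. /k/ is a voiceless stop between vowels /o/ and /o/, so it voices to [g]. /zokokoghog/ → zogogoghog.
Rule 3 (regressive voicing assimilation): /g/ precedes the voiceless obstruent /h/, so it devoices to [k] by assimilation. /zogogoghog/ → zogogokhog.
Rule 4 (final devoicing): /g/ is a voiced stop in word-final position, so it devoices to [k]. /zogogokhog/ → zogogokhok.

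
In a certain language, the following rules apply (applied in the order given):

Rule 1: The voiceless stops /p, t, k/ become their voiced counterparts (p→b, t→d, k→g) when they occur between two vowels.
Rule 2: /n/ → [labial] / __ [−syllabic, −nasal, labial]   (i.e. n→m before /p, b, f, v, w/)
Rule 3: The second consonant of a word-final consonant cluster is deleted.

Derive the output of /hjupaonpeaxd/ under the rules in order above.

Rule 1 (intervocalic voicing): /p/ is a voiceless stop between vowels /u/ and /a/, so it voices to [b]. /hjupaonpeaxd/ → hjubaonpeaxd.
Rule 2 (nasal place assimilation): /n/ precedes the labial consonant /p/, so it assimilates in place to [m]. /hjubaonpeaxd/ → hjubaompeaxd.
Rule 3 (final cluster simplification): /d/ is the second consonant of a word-final cluster /xd/, so it deletes. /hjubaompeaxd/ → hjubaompeax.

hjubaompeax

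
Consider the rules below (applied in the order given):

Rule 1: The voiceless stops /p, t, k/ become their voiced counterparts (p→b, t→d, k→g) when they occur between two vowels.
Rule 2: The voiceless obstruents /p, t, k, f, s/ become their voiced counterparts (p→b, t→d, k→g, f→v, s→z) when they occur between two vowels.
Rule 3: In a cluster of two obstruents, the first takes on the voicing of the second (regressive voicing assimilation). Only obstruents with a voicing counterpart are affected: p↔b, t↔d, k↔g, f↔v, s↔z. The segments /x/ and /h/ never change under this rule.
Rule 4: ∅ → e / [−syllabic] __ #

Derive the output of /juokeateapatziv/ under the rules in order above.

Rule 1 (intervocalic voicing): /k/ is a voiceless stop between vowels /o/ and /e/, so it voices to [g]. /t/ is a voiceless stop between vowels /a/ and /e/, so it voices to [d]. /p/ is a voiceless stop between vowels /a/ and /a/, so it voices to [b]. /juokeateapatziv/ → juogeadeabatziv.
Rule 2 (intervocalic voicing): no segment meets the environment; /juogeadeabatziv/ is unchanged.
Rule 3 (regressive voicing assimilation): /t/ precedes the voiced obstruent /z/, so it voices to [d] by assimilation. /juogeadeabatziv/ → juogeadeabadziv.
Rule 4 (final e-epenthesis): the form ends in the consonant /v/, so [e] is inserted word-finally. /juogeadeabadziv/ → juogeadeabadzive.

juogeadeabadzive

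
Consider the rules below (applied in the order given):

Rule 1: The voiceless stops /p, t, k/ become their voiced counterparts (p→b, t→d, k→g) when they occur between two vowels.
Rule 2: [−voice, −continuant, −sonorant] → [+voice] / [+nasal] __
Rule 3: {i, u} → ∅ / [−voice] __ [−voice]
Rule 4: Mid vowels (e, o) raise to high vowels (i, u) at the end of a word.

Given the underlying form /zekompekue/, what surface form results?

zegombegui

Rule 1 (intervocalic voicing): /k/ is a voiceless stop between vowels /e/ and /o/, so it voices to [g]. /k/ is a voiceless stop between vowels /e/ and /u/, so it voices to [g]. /zekompekue/ → zegompegue.
Rule 2 (post-nasal voicing): /p/ is a voiceless stop immediately after the nasal /m/, so it voices to [b]. /zegompegue/ → zegombegue.
Rule 3 (high vowel syncope): no segment meets the environment; /zegombegue/ is unchanged.
Rule 4 (final vowel raising): /e/ is a mid vowel in word-final position, so it raises to [i]. /zegombegue/ → zegombegui.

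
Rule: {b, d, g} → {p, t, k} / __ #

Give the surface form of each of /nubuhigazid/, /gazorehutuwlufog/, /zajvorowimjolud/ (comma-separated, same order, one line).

/nubuhigazid/: /d/ is a voiced stop in word-final position, so it devoices to [t]. → [nubuhigazit].
/gazorehutuwlufog/: /g/ is a voiced stop in word-final position, so it devoices to [k]. → [gazorehutuwlufok].
/zajvorowimjolud/: /d/ is a voiced stop in word-final position, so it devoices to [t]. → [zajvorowimjolut].

nubuhigazit, gazorehutuwlufok, zajvorowimjolut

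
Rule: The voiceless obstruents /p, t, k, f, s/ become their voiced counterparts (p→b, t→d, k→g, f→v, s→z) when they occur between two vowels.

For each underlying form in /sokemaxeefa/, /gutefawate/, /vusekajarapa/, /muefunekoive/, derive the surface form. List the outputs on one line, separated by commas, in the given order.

/sokemaxeefa/: /k/ is a voiceless obstruent between vowels /o/ and /e/, so it voices to [g]. /f/ is a voiceless obstruent between vowels /e/ and /a/, so it voices to [v]. → [sogemaxeeva].
/gutefawate/: /t/ is a voiceless obstruent between vowels /u/ and /e/, so it voices to [d]. /f/ is a voiceless obstruent between vowels /e/ and /a/, so it voices to [v]. /t/ is a voiceless obstruent between vowels /a/ and /e/, so it voices to [d]. → [gudevawade].
/vusekajarapa/: /s/ is a voiceless obstruent between vowels /u/ and /e/, so it voices to [z]. /k/ is a voiceless obstruent between vowels /e/ and /a/, so it voices to [g]. /p/ is a voiceless obstruent between vowels /a/ and /a/, so it voices to [b]. → [vuzegajaraba].
/muefunekoive/: /f/ is a voiceless obstruent between vowels /e/ and /u/, so it voices to [v]. /k/ is a voiceless obstruent between vowels /e/ and /o/, so it voices to [g]. → [muevunegoive].

sogemaxeeva, gudevawade, vuzegajaraba, muevunegoive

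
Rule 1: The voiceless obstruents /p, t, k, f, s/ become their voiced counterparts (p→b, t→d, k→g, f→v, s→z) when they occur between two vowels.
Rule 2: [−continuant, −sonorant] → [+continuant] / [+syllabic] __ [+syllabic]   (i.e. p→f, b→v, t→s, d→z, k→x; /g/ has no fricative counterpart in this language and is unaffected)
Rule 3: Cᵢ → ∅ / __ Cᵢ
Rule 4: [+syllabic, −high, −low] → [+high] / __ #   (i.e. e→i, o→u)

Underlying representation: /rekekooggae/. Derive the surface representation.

Rule 1 (intervocalic voicing): /k/ is a voiceless obstruent between vowels /e/ and /e/, so it voices to [g]. /k/ is a voiceless obstruent between vowels /e/ and /o/, so it voices to [g]. /rekekooggae/ → regegooggae.
Rule 2 (intervocalic spirantization): no segment meets the environment; /regegooggae/ is unchanged.
Rule 3 (degemination): /gg/ is a geminate; the first /g/ deletes. /regegooggae/ → regegoogae.
Rule 4 (final vowel raising): /e/ is a mid vowel in word-final position, so it raises to [i]. /regegoogae/ → regegoogai.

regegoogai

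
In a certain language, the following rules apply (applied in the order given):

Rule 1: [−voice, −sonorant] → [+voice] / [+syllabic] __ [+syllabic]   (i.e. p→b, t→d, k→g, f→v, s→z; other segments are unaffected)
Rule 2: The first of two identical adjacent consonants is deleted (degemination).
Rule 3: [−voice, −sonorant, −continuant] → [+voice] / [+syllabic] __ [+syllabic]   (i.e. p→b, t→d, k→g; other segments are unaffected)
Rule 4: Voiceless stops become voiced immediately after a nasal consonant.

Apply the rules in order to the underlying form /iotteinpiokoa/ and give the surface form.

iodeinbiogoa

Rule 1 (intervocalic voicing): /k/ is a voiceless obstruent between vowels /o/ and /o/, so it voices to [g]. /iotteinpiokoa/ → iotteinpiogoa.
Rule 2 (degemination): /tt/ is a geminate; the first /t/ deletes. /iotteinpiogoa/ → ioteinpiogoa.
Rule 3 (intervocalic voicing): /t/ is a voiceless stop between vowels /o/ and /e/, so it voices to [d]. /ioteinpiogoa/ → iodeinpiogoa.
Rule 4 (post-nasal voicing): /p/ is a voiceless stop immediately after the nasal /n/, so it voices to [b]. /iodeinpiogoa/ → iodeinbiogoa.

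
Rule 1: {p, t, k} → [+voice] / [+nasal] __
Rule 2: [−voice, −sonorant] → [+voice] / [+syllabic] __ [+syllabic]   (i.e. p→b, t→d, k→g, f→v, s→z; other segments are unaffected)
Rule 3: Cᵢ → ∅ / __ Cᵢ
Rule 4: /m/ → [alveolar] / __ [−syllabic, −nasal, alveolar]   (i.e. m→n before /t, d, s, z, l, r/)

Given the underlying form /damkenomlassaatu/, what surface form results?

Rule 1 (post-nasal voicing): /k/ is a voiceless stop immediately after the nasal /m/, so it voices to [g]. /damkenomlassaatu/ → damgenomlassaatu.
Rule 2 (intervocalic voicing): /t/ is a voiceless obstruent between vowels /a/ and /u/, so it voices to [d]. /damgenomlassaatu/ → damgenomlassaadu.
Rule 3 (degemination): /ss/ is a geminate; the first /s/ deletes. /damgenomlassaadu/ → damgenomlasaadu.
Rule 4 (nasal place assimilation): /m/ precedes the alveolar consonant /l/, so it assimilates in place to [n]. /damgenomlasaadu/ → damgenonlasaadu.

damgenonlasaadu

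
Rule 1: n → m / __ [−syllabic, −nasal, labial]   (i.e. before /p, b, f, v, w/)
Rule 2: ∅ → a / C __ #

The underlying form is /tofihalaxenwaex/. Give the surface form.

Rule 1 (nasal place assimilation): /n/ precedes the labial consonant /w/, so it assimilates in place to [m]. /tofihalaxenwaex/ → tofihalaxemwaex.
Rule 2 (final a-epenthesis): the form ends in the consonant /x/, so [a] is inserted word-finally. /tofihalaxemwaex/ → tofihalaxemwaexa.

tofihalaxemwaexa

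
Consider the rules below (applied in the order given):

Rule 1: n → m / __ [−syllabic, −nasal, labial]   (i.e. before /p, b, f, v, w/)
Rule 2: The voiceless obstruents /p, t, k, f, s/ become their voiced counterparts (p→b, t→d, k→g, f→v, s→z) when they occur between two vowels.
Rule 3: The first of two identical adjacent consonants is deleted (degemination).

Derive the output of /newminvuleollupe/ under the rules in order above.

Rule 1 (nasal place assimilation): /n/ precedes the labial consonant /v/, so it assimilates in place to [m]. /newminvuleollupe/ → newmimvuleollupe.
Rule 2 (intervocalic voicing): /p/ is a voiceless obstruent between vowels /u/ and /e/, so it voices to [b]. /newmimvuleollupe/ → newmimvuleollube.
Rule 3 (degemination): /ll/ is a geminate; the first /l/ deletes. /newmimvuleollube/ → newmimvuleolube.

newmimvuleolube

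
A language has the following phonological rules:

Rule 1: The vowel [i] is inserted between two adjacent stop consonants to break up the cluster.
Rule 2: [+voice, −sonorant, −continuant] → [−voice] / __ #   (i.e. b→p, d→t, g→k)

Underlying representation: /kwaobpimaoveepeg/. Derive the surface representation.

kwaobipimaoveepek

Rule 1 (stop-cluster i-epenthesis): /b/ and /p/ form a stop–stop cluster, so [i] is inserted between them. /kwaobpimaoveepeg/ → kwaobipimaoveepeg.
Rule 2 (final devoicing): /g/ is a voiced stop in word-final position, so it devoices to [k]. /kwaobipimaoveepeg/ → kwaobipimaoveepek.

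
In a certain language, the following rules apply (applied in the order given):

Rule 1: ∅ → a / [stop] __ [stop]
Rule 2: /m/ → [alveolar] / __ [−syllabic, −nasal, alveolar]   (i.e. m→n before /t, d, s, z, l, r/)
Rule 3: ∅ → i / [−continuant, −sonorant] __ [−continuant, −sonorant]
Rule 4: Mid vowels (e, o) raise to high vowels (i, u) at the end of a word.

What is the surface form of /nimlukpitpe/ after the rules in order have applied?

ninlukapitapi

Rule 1 (stop-cluster a-epenthesis): /k/ and /p/ form a stop–stop cluster, so [a] is inserted between them. /t/ and /p/ form a stop–stop cluster, so [a] is inserted between them. /nimlukpitpe/ → nimlukapitape.
Rule 2 (nasal place assimilation): /m/ precedes the alveolar consonant /l/, so it assimilates in place to [n]. /nimlukapitape/ → ninlukapitape.
Rule 3 (stop-cluster i-epenthesis): no segment meets the environment; /ninlukapitape/ is unchanged.
Rule 4 (final vowel raising): /e/ is a mid vowel in word-final position, so it raises to [i]. /ninlukapitape/ → ninlukapitapi.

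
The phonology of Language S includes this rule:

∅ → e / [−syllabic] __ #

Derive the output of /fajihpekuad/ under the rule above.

the form ends in the consonant /d/, so [e] is inserted word-finally.
Surface form: [fajihpekuade].

fajihpekuade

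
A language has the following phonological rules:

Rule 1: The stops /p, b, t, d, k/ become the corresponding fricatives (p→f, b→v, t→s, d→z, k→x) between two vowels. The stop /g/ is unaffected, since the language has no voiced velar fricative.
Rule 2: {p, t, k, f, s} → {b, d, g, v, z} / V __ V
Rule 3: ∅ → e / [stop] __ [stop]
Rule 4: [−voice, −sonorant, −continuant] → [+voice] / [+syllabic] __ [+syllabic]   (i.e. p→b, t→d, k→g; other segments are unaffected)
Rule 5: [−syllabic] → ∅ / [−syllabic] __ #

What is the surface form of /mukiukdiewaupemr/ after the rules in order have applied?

muxiugediewauvem

Rule 1 (intervocalic spirantization): /k/ is a stop between vowels /u/ and /i/, so it spirantizes to the fricative [x]. /p/ is a stop between vowels /u/ and /e/, so it spirantizes to the fricative [f]. /mukiukdiewaupemr/ → muxiukdiewaufemr.
Rule 2 (intervocalic voicing): /f/ is a voiceless obstruent between vowels /u/ and /e/, so it voices to [v]. /muxiukdiewaufemr/ → muxiukdiewauvemr.
Rule 3 (stop-cluster e-epenthesis): /k/ and /d/ form a stop–stop cluster, so [e] is inserted between them. /muxiukdiewauvemr/ → muxiukediewauvemr.
Rule 4 (intervocalic voicing): /k/ is a voiceless stop between vowels /u/ and /e/, so it voices to [g]. /muxiukediewauvemr/ → muxiugediewauvemr.
Rule 5 (final cluster simplification): /r/ is the second consonant of a word-final cluster /mr/, so it deletes. /muxiugediewauvemr/ → muxiugediewauvem.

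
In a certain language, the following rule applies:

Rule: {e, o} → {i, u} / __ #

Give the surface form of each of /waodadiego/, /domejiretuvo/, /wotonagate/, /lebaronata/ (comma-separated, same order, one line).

/waodadiego/: /o/ is a mid vowel in word-final position, so it raises to [u]. → [waodadiegu].
/domejiretuvo/: /o/ is a mid vowel in word-final position, so it raises to [u]. → [domejiretuvu].
/wotonagate/: /e/ is a mid vowel in word-final position, so it raises to [i]. → [wotonagati].
/lebaronata/: the rule's environment is not met; surfaces unchanged as [lebaronata].

waodadiegu, domejiretuvu, wotonagati, lebaronata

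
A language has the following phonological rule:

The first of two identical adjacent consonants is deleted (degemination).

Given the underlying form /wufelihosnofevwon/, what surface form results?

No segment of /wufelihosnofevwon/ meets the structural description of the rule, so the form surfaces unchanged.

wufelihosnofevwon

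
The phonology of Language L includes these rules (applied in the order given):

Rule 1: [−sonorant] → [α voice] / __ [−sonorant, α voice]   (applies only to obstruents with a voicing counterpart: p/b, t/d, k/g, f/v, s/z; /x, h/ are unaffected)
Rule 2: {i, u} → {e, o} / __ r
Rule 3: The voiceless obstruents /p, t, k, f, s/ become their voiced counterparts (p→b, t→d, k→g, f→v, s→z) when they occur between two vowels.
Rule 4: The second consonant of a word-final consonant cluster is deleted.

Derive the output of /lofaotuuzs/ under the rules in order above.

Rule 1 (regressive voicing assimilation): /z/ precedes the voiceless obstruent /s/, so it devoices to [s] by assimilation. /lofaotuuzs/ → lofaotuuss.
Rule 2 (pre-rhotic lowering): no segment meets the environment; /lofaotuuss/ is unchanged.
Rule 3 (intervocalic voicing): /f/ is a voiceless obstruent between vowels /o/ and /a/, so it voices to [v]. /t/ is a voiceless obstruent between vowels /o/ and /u/, so it voices to [d]. /lofaotuuss/ → lovaoduuss.
Rule 4 (final cluster simplification): /s/ is the second consonant of a word-final cluster /ss/, so it deletes. /lovaoduuss/ → lovaoduus.

lovaoduus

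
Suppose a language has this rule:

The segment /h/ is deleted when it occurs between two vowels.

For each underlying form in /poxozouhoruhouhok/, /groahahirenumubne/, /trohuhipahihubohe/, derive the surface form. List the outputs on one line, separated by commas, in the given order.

poxozouoruouok, groaairenumubne, trouipaiuboe

/poxozouhoruhouhok/: /h/ occurs between vowels /u/ and /o/, so it deletes. /h/ occurs between vowels /u/ and /o/, so it deletes. /h/ occurs between vowels /u/ and /o/, so it deletes. → [poxozouoruouok].
/groahahirenumubne/: /h/ occurs between vowels /a/ and /a/, so it deletes. /h/ occurs between vowels /a/ and /i/, so it deletes. → [groaairenumubne].
/trohuhipahihubohe/: /h/ occurs between vowels /o/ and /u/, so it deletes. /h/ occurs between vowels /u/ and /i/, so it deletes. /h/ occurs between vowels /a/ and /i/, so it deletes. /h/ occurs between vowels /i/ and /u/, so it deletes. /h/ occurs between vowels /o/ and /e/, so it deletes. → [trouipaiuboe].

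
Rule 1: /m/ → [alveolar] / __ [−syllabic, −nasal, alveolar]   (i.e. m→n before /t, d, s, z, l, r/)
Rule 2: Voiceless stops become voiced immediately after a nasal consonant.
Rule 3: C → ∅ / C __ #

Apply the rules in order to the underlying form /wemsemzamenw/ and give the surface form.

wensenzamen

Rule 1 (nasal place assimilation): /m/ precedes the alveolar consonant /s/, so it assimilates in place to [n]. /m/ precedes the alveolar consonant /z/, so it assimilates in place to [n]. /wemsemzamenw/ → wensenzamenw.
Rule 2 (post-nasal voicing): no segment meets the environment; /wensenzamenw/ is unchanged.
Rule 3 (final cluster simplification): /w/ is the second consonant of a word-final cluster /nw/, so it deletes. /wensenzamenw/ → wensenzamen.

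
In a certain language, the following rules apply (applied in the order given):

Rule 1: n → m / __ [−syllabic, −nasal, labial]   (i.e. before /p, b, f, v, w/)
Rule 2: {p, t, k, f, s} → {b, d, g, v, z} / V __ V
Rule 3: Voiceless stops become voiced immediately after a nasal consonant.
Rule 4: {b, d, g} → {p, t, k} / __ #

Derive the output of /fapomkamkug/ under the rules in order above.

Rule 1 (nasal place assimilation): no segment meets the environment; /fapomkamkug/ is unchanged.
Rule 2 (intervocalic voicing): /p/ is a voiceless obstruent between vowels /a/ and /o/, so it voices to [b]. /fapomkamkug/ → fabomkamkug.
Rule 3 (post-nasal voicing): /k/ is a voiceless stop immediately after the nasal /m/, so it voices to [g]. /k/ is a voiceless stop immediately after the nasal /m/, so it voices to [g]. /fabomkamkug/ → fabomgamgug.
Rule 4 (final devoicing): /g/ is a voiced stop in word-final position, so it devoices to [k]. /fabomgamgug/ → fabomgamguk.

fabomgamguk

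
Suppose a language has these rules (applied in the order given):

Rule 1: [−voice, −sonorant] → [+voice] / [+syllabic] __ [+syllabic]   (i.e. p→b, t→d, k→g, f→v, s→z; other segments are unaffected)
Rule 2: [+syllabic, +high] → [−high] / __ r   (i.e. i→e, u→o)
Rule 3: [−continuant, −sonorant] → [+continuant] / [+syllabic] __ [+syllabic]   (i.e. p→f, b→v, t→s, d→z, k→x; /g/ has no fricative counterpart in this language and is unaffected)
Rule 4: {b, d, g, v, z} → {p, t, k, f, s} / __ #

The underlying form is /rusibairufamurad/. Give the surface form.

Rule 1 (intervocalic voicing): /s/ is a voiceless obstruent between vowels /u/ and /i/, so it voices to [z]. /f/ is a voiceless obstruent between vowels /u/ and /a/, so it voices to [v]. /rusibairufamurad/ → ruzibairuvamurad.
Rule 2 (pre-rhotic lowering): /i/ is a high vowel immediately before /r/, so it lowers to [e]. /u/ is a high vowel immediately before /r/, so it lowers to [o]. /ruzibairuvamurad/ → ruzibaeruvamorad.
Rule 3 (intervocalic spirantization): /b/ is a stop between vowels /i/ and /a/, so it spirantizes to the fricative [v]. /ruzibaeruvamorad/ → ruzivaeruvamorad.
Rule 4 (final devoicing): /d/ is a voiced obstruent in word-final position, so it devoices to [t]. /ruzivaeruvamorad/ → ruzivaeruvamorat.

ruzivaeruvamorat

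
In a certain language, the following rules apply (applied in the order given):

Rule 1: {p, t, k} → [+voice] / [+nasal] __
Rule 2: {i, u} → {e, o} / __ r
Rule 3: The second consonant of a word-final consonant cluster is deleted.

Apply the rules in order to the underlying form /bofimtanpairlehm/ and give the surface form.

bofimdanbaerleh

Rule 1 (post-nasal voicing): /t/ is a voiceless stop immediately after the nasal /m/, so it voices to [d]. /p/ is a voiceless stop immediately after the nasal /n/, so it voices to [b]. /bofimtanpairlehm/ → bofimdanbairlehm.
Rule 2 (pre-rhotic lowering): /i/ is a high vowel immediately before /r/, so it lowers to [e]. /bofimdanbairlehm/ → bofimdanbaerlehm.
Rule 3 (final cluster simplification): /m/ is the second consonant of a word-final cluster /hm/, so it deletes. /bofimdanbaerlehm/ → bofimdanbaerleh.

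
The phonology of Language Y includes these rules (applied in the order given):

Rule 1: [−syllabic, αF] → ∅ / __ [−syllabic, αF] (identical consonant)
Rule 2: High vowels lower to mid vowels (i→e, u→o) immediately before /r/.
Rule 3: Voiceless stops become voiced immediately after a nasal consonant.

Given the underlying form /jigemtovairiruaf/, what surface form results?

Rule 1 (degemination): no segment meets the environment; /jigemtovairiruaf/ is unchanged.
Rule 2 (pre-rhotic lowering): /i/ is a high vowel immediately before /r/, so it lowers to [e]. /i/ is a high vowel immediately before /r/, so it lowers to [e]. /jigemtovairiruaf/ → jigemtovaereruaf.
Rule 3 (post-nasal voicing): /t/ is a voiceless stop immediately after the nasal /m/, so it voices to [d]. /jigemtovaereruaf/ → jigemdovaereruaf.

jigemdovaereruaf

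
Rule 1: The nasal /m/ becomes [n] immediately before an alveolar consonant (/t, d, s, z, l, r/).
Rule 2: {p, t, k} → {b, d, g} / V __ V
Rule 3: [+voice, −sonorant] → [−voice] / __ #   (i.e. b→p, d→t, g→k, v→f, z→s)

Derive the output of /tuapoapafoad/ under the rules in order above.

tuaboabafoat

Rule 1 (nasal place assimilation): no segment meets the environment; /tuapoapafoad/ is unchanged.
Rule 2 (intervocalic voicing): /p/ is a voiceless stop between vowels /a/ and /o/, so it voices to [b]. /p/ is a voiceless stop between vowels /a/ and /a/, so it voices to [b]. /tuapoapafoad/ → tuaboabafoad.
Rule 3 (final devoicing): /d/ is a voiced obstruent in word-final position, so it devoices to [t]. /tuaboabafoad/ → tuaboabafoat.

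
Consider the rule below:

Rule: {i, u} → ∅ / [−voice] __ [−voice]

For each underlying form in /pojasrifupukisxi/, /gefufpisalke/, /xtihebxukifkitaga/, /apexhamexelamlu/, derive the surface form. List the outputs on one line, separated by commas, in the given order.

/pojasrifupukisxi/: /u/ is a high vowel flanked by voiceless consonants /f/ and /p/, so it deletes. /u/ is a high vowel flanked by voiceless consonants /p/ and /k/, so it deletes. /i/ is a high vowel flanked by voiceless consonants /k/ and /s/, so it deletes. → [pojasrifpksxi].
/gefufpisalke/: /u/ is a high vowel flanked by voiceless consonants /f/ and /f/, so it deletes. /i/ is a high vowel flanked by voiceless consonants /p/ and /s/, so it deletes. → [geffpsalke].
/xtihebxukifkitaga/: /i/ is a high vowel flanked by voiceless consonants /t/ and /h/, so it deletes. /u/ is a high vowel flanked by voiceless consonants /x/ and /k/, so it deletes. /i/ is a high vowel flanked by voiceless consonants /k/ and /f/, so it deletes. /i/ is a high vowel flanked by voiceless consonants /k/ and /t/, so it deletes. → [xthebxkfktaga].
/apexhamexelamlu/: the rule's environment is not met; surfaces unchanged as [apexhamexelamlu].

pojasrifpksxi, geffpsalke, xthebxkfktaga, apexhamexelamlu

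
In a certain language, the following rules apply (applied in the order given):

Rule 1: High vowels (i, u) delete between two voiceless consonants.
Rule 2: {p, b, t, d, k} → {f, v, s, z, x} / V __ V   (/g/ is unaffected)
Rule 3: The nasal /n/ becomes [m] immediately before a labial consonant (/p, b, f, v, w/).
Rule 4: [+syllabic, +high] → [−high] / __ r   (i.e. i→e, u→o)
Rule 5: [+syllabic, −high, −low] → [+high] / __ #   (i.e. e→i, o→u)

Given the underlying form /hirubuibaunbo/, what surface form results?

heruvuivaumbu

Rule 1 (high vowel syncope): no segment meets the environment; /hirubuibaunbo/ is unchanged.
Rule 2 (intervocalic spirantization): /b/ is a stop between vowels /u/ and /u/, so it spirantizes to the fricative [v]. /b/ is a stop between vowels /i/ and /a/, so it spirantizes to the fricative [v]. /hirubuibaunbo/ → hiruvuivaunbo.
Rule 3 (nasal place assimilation): /n/ precedes the labial consonant /b/, so it assimilates in place to [m]. /hiruvuivaunbo/ → hiruvuivaumbo.
Rule 4 (pre-rhotic lowering): /i/ is a high vowel immediately before /r/, so it lowers to [e]. /hiruvuivaumbo/ → heruvuivaumbo.
Rule 5 (final vowel raising): /o/ is a mid vowel in word-final position, so it raises to [u]. /heruvuivaumbo/ → heruvuivaumbu.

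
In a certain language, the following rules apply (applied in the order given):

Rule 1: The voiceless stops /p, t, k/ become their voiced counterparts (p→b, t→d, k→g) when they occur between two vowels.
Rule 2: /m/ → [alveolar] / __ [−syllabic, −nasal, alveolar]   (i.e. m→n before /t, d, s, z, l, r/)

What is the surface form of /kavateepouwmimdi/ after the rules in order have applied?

kavadeebouwmindi

Rule 1 (intervocalic voicing): /t/ is a voiceless stop between vowels /a/ and /e/, so it voices to [d]. /p/ is a voiceless stop between vowels /e/ and /o/, so it voices to [b]. /kavateepouwmimdi/ → kavadeebouwmimdi.
Rule 2 (nasal place assimilation): /m/ precedes the alveolar consonant /d/, so it assimilates in place to [n]. /kavadeebouwmimdi/ → kavadeebouwmindi.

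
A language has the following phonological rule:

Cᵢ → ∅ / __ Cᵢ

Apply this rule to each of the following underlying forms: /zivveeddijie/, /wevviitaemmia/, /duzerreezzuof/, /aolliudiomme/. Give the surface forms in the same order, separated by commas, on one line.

ziveedijie, weviitaemia, duzereezuof, aoliudiome

/zivveeddijie/: /vv/ is a geminate; the first /v/ deletes. /dd/ is a geminate; the first /d/ deletes. → [ziveedijie].
/wevviitaemmia/: /vv/ is a geminate; the first /v/ deletes. /mm/ is a geminate; the first /m/ deletes. → [weviitaemia].
/duzerreezzuof/: /rr/ is a geminate; the first /r/ deletes. /zz/ is a geminate; the first /z/ deletes. → [duzereezuof].
/aolliudiomme/: /ll/ is a geminate; the first /l/ deletes. /mm/ is a geminate; the first /m/ deletes. → [aoliudiome].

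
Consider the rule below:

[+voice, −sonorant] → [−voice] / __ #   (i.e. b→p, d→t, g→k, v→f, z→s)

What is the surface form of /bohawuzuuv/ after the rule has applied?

bohawuzuuf

/v/ is a voiced obstruent in word-final position, so it devoices to [f].
Surface form: [bohawuzuuf].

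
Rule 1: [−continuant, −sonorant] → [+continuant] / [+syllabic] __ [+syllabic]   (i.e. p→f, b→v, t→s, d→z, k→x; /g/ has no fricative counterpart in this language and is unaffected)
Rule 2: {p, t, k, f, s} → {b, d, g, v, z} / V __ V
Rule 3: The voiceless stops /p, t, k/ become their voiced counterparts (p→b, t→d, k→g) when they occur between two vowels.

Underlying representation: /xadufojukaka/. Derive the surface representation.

Rule 1 (intervocalic spirantization): /d/ is a stop between vowels /a/ and /u/, so it spirantizes to the fricative [z]. /k/ is a stop between vowels /u/ and /a/, so it spirantizes to the fricative [x]. /k/ is a stop between vowels /a/ and /a/, so it spirantizes to the fricative [x]. /xadufojukaka/ → xazufojuxaxa.
Rule 2 (intervocalic voicing): /f/ is a voiceless obstruent between vowels /u/ and /o/, so it voices to [v]. /xazufojuxaxa/ → xazuvojuxaxa.
Rule 3 (intervocalic voicing): no segment meets the environment; /xazuvojuxaxa/ is unchanged.

xazuvojuxaxa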